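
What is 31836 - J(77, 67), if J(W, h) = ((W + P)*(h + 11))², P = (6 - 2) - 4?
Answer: -36040200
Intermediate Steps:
P = 0 (P = 4 - 4 = 0)
J(W, h) = W²*(11 + h)² (J(W, h) = ((W + 0)*(h + 11))² = (W*(11 + h))² = W²*(11 + h)²)
31836 - J(77, 67) = 31836 - 77²*(11 + 67)² = 31836 - 5929*78² = 31836 - 5929*6084 = 31836 - 1*36072036 = 31836 - 36072036 = -36040200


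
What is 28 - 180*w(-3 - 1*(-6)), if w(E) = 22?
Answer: -3932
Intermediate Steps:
28 - 180*w(-3 - 1*(-6)) = 28 - 180*22 = 28 - 3960 = -3932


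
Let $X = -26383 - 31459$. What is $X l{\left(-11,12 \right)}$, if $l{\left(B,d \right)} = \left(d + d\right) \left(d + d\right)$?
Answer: $-33316992$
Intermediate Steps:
$X = -57842$
$l{\left(B,d \right)} = 4 d^{2}$ ($l{\left(B,d \right)} = 2 d 2 d = 4 d^{2}$)
$X l{\left(-11,12 \right)} = - 57842 \cdot 4 \cdot 12^{2} = - 57842 \cdot 4 \cdot 144 = \left(-57842\right) 576 = -33316992$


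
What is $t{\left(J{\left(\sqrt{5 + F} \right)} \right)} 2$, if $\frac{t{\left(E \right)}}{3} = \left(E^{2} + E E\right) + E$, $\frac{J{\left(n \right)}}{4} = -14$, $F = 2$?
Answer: $37296$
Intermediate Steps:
$J{\left(n \right)} = -56$ ($J{\left(n \right)} = 4 \left(-14\right) = -56$)
$t{\left(E \right)} = 3 E + 6 E^{2}$ ($t{\left(E \right)} = 3 \left(\left(E^{2} + E E\right) + E\right) = 3 \left(\left(E^{2} + E^{2}\right) + E\right) = 3 \left(2 E^{2} + E\right) = 3 \left(E + 2 E^{2}\right) = 3 E + 6 E^{2}$)
$t{\left(J{\left(\sqrt{5 + F} \right)} \right)} 2 = 3 \left(-56\right) \left(1 + 2 \left(-56\right)\right) 2 = 3 \left(-56\right) \left(1 - 112\right) 2 = 3 \left(-56\right) \left(-111\right) 2 = 18648 \cdot 2 = 37296$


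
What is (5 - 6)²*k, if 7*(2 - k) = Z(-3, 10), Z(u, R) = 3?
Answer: 11/7 ≈ 1.5714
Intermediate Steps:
k = 11/7 (k = 2 - ⅐*3 = 2 - 3/7 = 11/7 ≈ 1.5714)
(5 - 6)²*k = (5 - 6)²*(11/7) = (-1)²*(11/7) = 1*(11/7) = 11/7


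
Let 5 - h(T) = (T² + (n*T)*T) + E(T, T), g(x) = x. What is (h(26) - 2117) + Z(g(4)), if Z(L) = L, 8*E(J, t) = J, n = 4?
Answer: -21965/4 ≈ -5491.3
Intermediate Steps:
E(J, t) = J/8
h(T) = 5 - 5*T² - T/8 (h(T) = 5 - ((T² + (4*T)*T) + T/8) = 5 - ((T² + 4*T²) + T/8) = 5 - (5*T² + T/8) = 5 + (-5*T² - T/8) = 5 - 5*T² - T/8)
(h(26) - 2117) + Z(g(4)) = ((5 - 5*26² - ⅛*26) - 2117) + 4 = ((5 - 5*676 - 13/4) - 2117) + 4 = ((5 - 3380 - 13/4) - 2117) + 4 = (-13513/4 - 2117) + 4 = -21981/4 + 4 = -21965/4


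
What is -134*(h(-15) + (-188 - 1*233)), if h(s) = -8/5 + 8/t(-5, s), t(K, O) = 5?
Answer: 56414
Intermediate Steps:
h(s) = 0 (h(s) = -8/5 + 8/5 = 0)
-134*(h(-15) + (-188 - 1*233)) = -134*(0 + (-188 - 1*233)) = -134*(0 + (-188 - 233)) = -134*(0 - 421) = -134*(-421) = 56414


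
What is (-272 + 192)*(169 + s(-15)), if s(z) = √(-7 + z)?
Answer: -13520 - 80*I*√22 ≈ -13520.0 - 375.23*I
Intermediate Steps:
(-272 + 192)*(169 + s(-15)) = (-272 + 192)*(169 + √(-7 - 15)) = -80*(169 + √(-22)) = -80*(169 + I*√22) = -13520 - 80*I*√22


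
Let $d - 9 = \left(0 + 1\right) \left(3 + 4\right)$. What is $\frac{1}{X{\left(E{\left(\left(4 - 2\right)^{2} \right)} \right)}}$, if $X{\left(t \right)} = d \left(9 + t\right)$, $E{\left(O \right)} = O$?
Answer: $\frac{1}{208} \approx 0.0048077$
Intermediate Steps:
$d = 16$ ($d = 9 + \left(0 + 1\right) \left(3 + 4\right) = 9 + 1 \cdot 7 = 9 + 7 = 16$)
$X{\left(t \right)} = 144 + 16 t$ ($X{\left(t \right)} = 16 \left(9 + t\right) = 144 + 16 t$)
$\frac{1}{X{\left(E{\left(\left(4 - 2\right)^{2} \right)} \right)}} = \frac{1}{144 + 16 \left(4 - 2\right)^{2}} = \frac{1}{144 + 16 \cdot 2^{2}} = \frac{1}{144 + 16 \cdot 4} = \frac{1}{144 + 64} = \frac{1}{208}$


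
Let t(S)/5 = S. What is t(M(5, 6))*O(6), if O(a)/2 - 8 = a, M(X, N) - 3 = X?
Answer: 1120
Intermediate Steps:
M(X, N) = 3 + X
t(S) = 5*S
O(a) = 16 + 2*a
t(M(5, 6))*O(6) = (5*(3 + 5))*(16 + 2*6) = (5*8)*(16 + 12) = 40*28 = 1120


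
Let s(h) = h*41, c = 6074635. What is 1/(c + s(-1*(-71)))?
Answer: 1/6077546 ≈ 1.6454e-7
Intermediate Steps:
s(h) = 41*h
1/(c + s(-1*(-71))) = 1/(6074635 + 41*(-1*(-71))) = 1/(6074635 + 41*71) = 1/(6074635 + 2911) = 1/6077546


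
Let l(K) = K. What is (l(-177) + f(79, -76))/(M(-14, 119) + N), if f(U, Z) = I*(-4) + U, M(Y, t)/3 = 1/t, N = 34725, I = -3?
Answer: -5117/2066139 ≈ -0.0024766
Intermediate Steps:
M(Y, t) = 3/t
f(U, Z) = 12 + U (f(U, Z) = -3*(-4) + U = 12 + U)
(l(-177) + f(79, -76))/(M(-14, 119) + N) = (-177 + (12 + 79))/(3/119 + 34725) = (-177 + 91)/(3*(1/119) + 34725) = -86/(3/119 + 34725) = -86/4132278/119 = -86*119/4132278 = -5117/2066139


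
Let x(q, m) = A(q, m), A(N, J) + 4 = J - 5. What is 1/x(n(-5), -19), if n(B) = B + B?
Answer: -1/28 ≈ -0.035714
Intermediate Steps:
n(B) = 2*B
A(N, J) = -9 + J (A(N, J) = -4 + (J - 5) = -4 + (-5 + J) = -9 + J)
x(q, m) = -9 + m
1/x(n(-5), -19) = 1/(-9 - 19) = 1/(-28) = -1/28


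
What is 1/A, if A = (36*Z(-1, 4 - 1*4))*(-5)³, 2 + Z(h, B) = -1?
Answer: 1/13500 ≈ 7.4074e-5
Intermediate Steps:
Z(h, B) = -3 (Z(h, B) = -2 - 1 = -3)
A = 13500 (A = (36*(-3))*(-5)³ = -108*(-125) = 13500)
1/A = 1/13500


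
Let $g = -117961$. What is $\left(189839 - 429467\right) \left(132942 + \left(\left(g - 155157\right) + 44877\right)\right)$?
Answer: $22836308772$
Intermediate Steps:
$\left(189839 - 429467\right) \left(132942 + \left(\left(g - 155157\right) + 44877\right)\right) = \left(189839 - 429467\right) \left(132942 + \left(\left(-117961 - 155157\right) + 44877\right)\right) = - 239628 \left(132942 + \left(-273118 + 44877\right)\right) = - 239628 \left(132942 - 228241\right) = \left(-239628\right) \left(-95299\right) = 22836308772$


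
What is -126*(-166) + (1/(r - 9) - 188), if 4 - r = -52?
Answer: 974217/47 ≈ 20728.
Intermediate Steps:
r = 56 (r = 4 - 1*(-52) = 4 + 52 = 56)
-126*(-166) + (1/(r - 9) - 188) = -126*(-166) + (1/(56 - 9) - 188) = 20916 + (1/47 - 188) = 20916 - 8835/47 = 974217/47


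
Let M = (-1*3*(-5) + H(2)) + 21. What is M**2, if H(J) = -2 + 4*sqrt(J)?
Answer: 1188 + 272*sqrt(2) ≈ 1572.7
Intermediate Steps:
M = 34 + 4*sqrt(2) (M = (-1*3*(-5) + (-2 + 4*sqrt(2))) + 21 = (-3*(-5) + (-2 + 4*sqrt(2))) + 21 = (15 + (-2 + 4*sqrt(2))) + 21 = (13 + 4*sqrt(2)) + 21 = 34 + 4*sqrt(2) ≈ 39.657)
M**2 = (34 + 4*sqrt(2))**2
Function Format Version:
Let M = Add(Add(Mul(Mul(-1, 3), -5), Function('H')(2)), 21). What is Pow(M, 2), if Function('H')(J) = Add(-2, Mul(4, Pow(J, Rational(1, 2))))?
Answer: Add(1188, Mul(272, Pow(2, Rational(1, 2)))) ≈ 1572.7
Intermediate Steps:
M = Add(34, Mul(4, Pow(2, Rational(1, 2)))) (M = Add(Add(Mul(Mul(-1, 3), -5), Add(-2, Mul(4, Pow(2, Rational(1, 2))))), 21) = Add(Add(Mul(-3, -5), Add(-2, Mul(4, Pow(2, Rational(1, 2))))), 21) = Add(Add(15, Add(-2, Mul(4, Pow(2, Rational(1, 2))))), 21) = Add(Add(13, Mul(4, Pow(2, Rational(1, 2)))), 21) = Add(34, Mul(4, Pow(2, Rational(1, 2)))) ≈ 39.657)
Pow(M, 2) = Pow(Add(34, Mul(4, Pow(2, Rational(1, 2)))), 2)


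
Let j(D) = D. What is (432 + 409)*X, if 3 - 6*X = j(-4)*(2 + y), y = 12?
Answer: 49619/6 ≈ 8269.8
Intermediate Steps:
X = 59/6 (X = 1/2 - (-2)*(2 + 12)/3 = 1/2 - (-2)*14/3 = 1/2 - 1/6*(-56) = 1/2 + 28/3 = 59/6 ≈ 9.8333)
(432 + 409)*X = (432 + 409)*(59/6) = 841*(59/6) = 49619/6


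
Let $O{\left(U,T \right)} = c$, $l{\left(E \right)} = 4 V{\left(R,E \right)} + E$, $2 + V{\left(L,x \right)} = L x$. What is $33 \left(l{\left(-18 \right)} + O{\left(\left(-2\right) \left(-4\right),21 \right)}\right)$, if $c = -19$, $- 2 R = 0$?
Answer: $-1485$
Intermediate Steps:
$R = 0$ ($R = \left(- \frac{1}{2}\right) 0 = 0$)
$V{\left(L,x \right)} = -2 + L x$
$l{\left(E \right)} = -8 + E$ ($l{\left(E \right)} = 4 \left(-2 + 0 E\right) + E = 4 \left(-2 + 0\right) + E = 4 \left(-2\right) + E = -8 + E$)
$O{\left(U,T \right)} = -19$
$33 \left(l{\left(-18 \right)} + O{\left(\left(-2\right) \left(-4\right),21 \right)}\right) = 33 \left(\left(-8 - 18\right) - 19\right) = 33 \left(-26 - 19\right) = 33 \left(-45\right) = -1485$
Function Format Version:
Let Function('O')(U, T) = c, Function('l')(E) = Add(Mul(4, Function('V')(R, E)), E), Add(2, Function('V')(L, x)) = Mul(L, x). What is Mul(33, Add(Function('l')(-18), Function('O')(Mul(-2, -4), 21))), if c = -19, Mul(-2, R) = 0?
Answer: -1485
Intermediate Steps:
R = 0 (R = Mul(Rational(-1, 2), 0) = 0)
Function('V')(L, x) = Add(-2, Mul(L, x))
Function('l')(E) = Add(-8, E) (Function('l')(E) = Add(Mul(4, Add(-2, Mul(0, E))), E) = Add(Mul(4, Add(-2, 0)), E) = Add(Mul(4, -2), E) = Add(-8, E))
Function('O')(U, T) = -19
Mul(33, Add(Function('l')(-18), Function('O')(Mul(-2, -4), 21))) = Mul(33, Add(Add(-8, -18), -19)) = Mul(33, Add(-26, -19)) = Mul(33, -45) = -1485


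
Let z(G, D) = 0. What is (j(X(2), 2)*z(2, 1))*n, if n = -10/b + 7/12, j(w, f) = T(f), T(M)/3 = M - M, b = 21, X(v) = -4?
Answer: 0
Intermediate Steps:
T(M) = 0 (T(M) = 3*(M - M) = 3*0 = 0)
j(w, f) = 0
n = 3/28 (n = -10/21 + 7/12 = 3/28 ≈ 0.10714)
(j(X(2), 2)*z(2, 1))*n = (0*0)*(3/28) = 0*(3/28) = 0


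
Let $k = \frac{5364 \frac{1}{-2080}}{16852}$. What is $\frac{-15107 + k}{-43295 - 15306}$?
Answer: $\frac{132383246621}{513522907040} \approx 0.25779$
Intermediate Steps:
$k = - \frac{1341}{8763040}$ ($k = 5364 \left(- \frac{1}{2080}\right) \frac{1}{16852} = \left(- \frac{1341}{520}\right) \frac{1}{16852} = - \frac{1341}{8763040} \approx -0.00015303$)
$\frac{-15107 + k}{-43295 - 15306} = \frac{-15107 - \frac{1341}{8763040}}{-43295 - 15306} = - \frac{132383246621}{8763040 \left(-58601\right)} = \left(- \frac{132383246621}{8763040}\right) \left(- \frac{1}{58601}\right) = \frac{132383246621}{513522907040}$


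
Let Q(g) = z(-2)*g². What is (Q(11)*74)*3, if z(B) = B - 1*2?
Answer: -107448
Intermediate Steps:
z(B) = -2 + B (z(B) = B - 2 = -2 + B)
Q(g) = -4*g² (Q(g) = (-2 - 2)*g² = -4*g²)
(Q(11)*74)*3 = (-4*11²*74)*3 = (-4*121*74)*3 = -484*74*3 = -35816*3 = -107448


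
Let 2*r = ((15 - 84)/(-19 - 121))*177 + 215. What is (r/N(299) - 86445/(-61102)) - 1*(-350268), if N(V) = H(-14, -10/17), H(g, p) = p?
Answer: 29941050517529/85542800 ≈ 3.5001e+5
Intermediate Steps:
N(V) = -10/17
r = 42313/280 (r = (((15 - 84)/(-19 - 121))*177 + 215)/2 = (-69/(-140)*177 + 215)/2 = (-69*(-1/140)*177 + 215)/2 = ((69/140)*177 + 215)/2 = (12213/140 + 215)/2 = (1/2)*(42313/140) = 42313/280 ≈ 151.12)
(r/N(299) - 86445/(-61102)) - 1*(-350268) = (42313/(280*(-10/17)) - 86445/(-61102)) - 1*(-350268) = ((42313/280)*(-17/10) - 86445*(-1/61102)) + 350268 = (-719321/2800 + 86445/61102) + 350268 = -21854952871/85542800 + 350268 = 29941050517529/85542800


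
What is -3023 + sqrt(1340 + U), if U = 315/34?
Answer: -3023 + 5*sqrt(62390)/34 ≈ -2986.3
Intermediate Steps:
U = 315/34 (U = 315*(1/34) = 315/34 ≈ 9.2647)
-3023 + sqrt(1340 + U) = -3023 + sqrt(1340 + 315/34) = -3023 + sqrt(45875/34) = -3023 + 5*sqrt(62390)/34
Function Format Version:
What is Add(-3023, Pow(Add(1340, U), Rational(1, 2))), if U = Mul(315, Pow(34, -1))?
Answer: Add(-3023, Mul(Rational(5, 34), Pow(62390, Rational(1, 2)))) ≈ -2986.3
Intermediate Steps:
U = Rational(315, 34) (U = Mul(315, Rational(1, 34)) = Rational(315, 34) ≈ 9.2647)
Add(-3023, Pow(Add(1340, U), Rational(1, 2))) = Add(-3023, Pow(Add(1340, Rational(315, 34)), Rational(1, 2))) = Add(-3023, Pow(Rational(45875, 34), Rational(1, 2))) = Add(-3023, Mul(Rational(5, 34), Pow(62390, Rational(1, 2))))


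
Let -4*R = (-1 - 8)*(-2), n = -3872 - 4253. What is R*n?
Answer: 73125/2 ≈ 36563.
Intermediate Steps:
n = -8125
R = -9/2 (R = -(-1 - 8)*(-2)/4 = -(-9)*(-2)/4 = -¼*18 = -9/2 ≈ -4.5000)
R*n = -9/2*(-8125) = 73125/2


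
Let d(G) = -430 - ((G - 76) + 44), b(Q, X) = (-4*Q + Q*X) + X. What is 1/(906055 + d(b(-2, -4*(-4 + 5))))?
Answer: 1/905645 ≈ 1.1042e-6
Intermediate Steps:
b(Q, X) = X - 4*Q + Q*X
d(G) = -398 - G (d(G) = -430 - ((-76 + G) + 44) = -430 - (-32 + G) = -430 + (32 - G) = -398 - G)
1/(906055 + d(b(-2, -4*(-4 + 5)))) = 1/(906055 + (-398 - (-4*(-4 + 5) - 4*(-2) - (-8)*(-4 + 5)))) = 1/(906055 + (-398 - (-4*1 + 8 - (-8)))) = 1/(906055 + (-398 - (-4 + 8 - 2*(-4)))) = 1/(906055 + (-398 - (-4 + 8 + 8))) = 1/(906055 + (-398 - 1*12)) = 1/(906055 + (-398 - 12)) = 1/(906055 - 410) = 1/905645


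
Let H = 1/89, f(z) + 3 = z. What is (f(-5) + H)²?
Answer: 505521/7921 ≈ 63.820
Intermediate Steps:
f(z) = -3 + z
H = 1/89 ≈ 0.011236
(f(-5) + H)² = ((-3 - 5) + 1/89)² = (-8 + 1/89)² = (-711/89)² = 505521/7921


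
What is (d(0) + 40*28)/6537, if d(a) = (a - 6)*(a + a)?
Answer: 1120/6537 ≈ 0.17133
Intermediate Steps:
d(a) = 2*a*(-6 + a) (d(a) = (-6 + a)*(2*a) = 2*a*(-6 + a))
(d(0) + 40*28)/6537 = (2*0*(-6 + 0) + 40*28)/6537 = (2*0*(-6) + 1120)*(1/6537) = (0 + 1120)*(1/6537) = 1120*(1/6537) = 1120/6537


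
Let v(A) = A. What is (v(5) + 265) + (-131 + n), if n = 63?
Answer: 202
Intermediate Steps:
(v(5) + 265) + (-131 + n) = (5 + 265) + (-131 + 63) = 270 - 68 = 202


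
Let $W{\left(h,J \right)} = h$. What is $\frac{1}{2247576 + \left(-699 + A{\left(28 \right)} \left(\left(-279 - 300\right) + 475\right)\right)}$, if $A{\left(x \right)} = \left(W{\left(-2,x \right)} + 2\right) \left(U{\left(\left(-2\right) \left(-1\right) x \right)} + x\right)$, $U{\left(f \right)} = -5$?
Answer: $\frac{1}{2246877} \approx 4.4506 \cdot 10^{-7}$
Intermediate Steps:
$A{\left(x \right)} = 0$ ($A{\left(x \right)} = \left(-2 + 2\right) \left(-5 + x\right) = 0 \left(-5 + x\right) = 0$)
$\frac{1}{2247576 + \left(-699 + A{\left(28 \right)} \left(\left(-279 - 300\right) + 475\right)\right)} = \frac{1}{2247576 - \left(699 + 0 \left(\left(-279 - 300\right) + 475\right)\right)} = \frac{1}{2247576 - \left(699 + 0 \left(-579 + 475\right)\right)} = \frac{1}{2247576 + \left(-699 + 0 \left(-104\right)\right)} = \frac{1}{2247576 + \left(-699 + 0\right)} = \frac{1}{2247576 - 699} = \frac{1}{2246877}$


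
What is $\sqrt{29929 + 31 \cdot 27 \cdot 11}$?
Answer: $4 \sqrt{2446} \approx 197.83$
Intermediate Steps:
$\sqrt{29929 + 31 \cdot 27 \cdot 11} = \sqrt{29929 + 837 \cdot 11} = \sqrt{29929 + 9207} = \sqrt{39136} = 4 \sqrt{2446}$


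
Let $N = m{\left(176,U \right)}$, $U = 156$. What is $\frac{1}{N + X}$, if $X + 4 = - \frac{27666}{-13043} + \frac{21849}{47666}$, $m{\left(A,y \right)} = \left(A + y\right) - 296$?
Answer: $\frac{621707638}{21498348479} \approx 0.028919$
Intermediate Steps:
$m{\left(A,y \right)} = -296 + A + y$
$N = 36$ ($N = -296 + 176 + 156 = 36$)
$X = - \frac{883126489}{621707638}$ ($X = -4 + \left(- \frac{27666}{-13043} + \frac{21849}{47666}\right) = -4 + \left(\left(-27666\right) \left(- \frac{1}{13043}\right) + 21849 \cdot \frac{1}{47666}\right) = -4 + \left(\frac{27666}{13043} + \frac{21849}{47666}\right) = -4 + \frac{1603704063}{621707638} = - \frac{883126489}{621707638} \approx -1.4205$)
$\frac{1}{N + X} = \frac{1}{36 - \frac{883126489}{621707638}} = \frac{1}{\frac{21498348479}{621707638}} = \frac{621707638}{21498348479}$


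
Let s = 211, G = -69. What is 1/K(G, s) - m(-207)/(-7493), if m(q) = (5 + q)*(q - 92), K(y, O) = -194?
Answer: 11709719/1453642 ≈ 8.0554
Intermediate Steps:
m(q) = (-92 + q)*(5 + q) (m(q) = (5 + q)*(-92 + q) = (-92 + q)*(5 + q))
1/K(G, s) - m(-207)/(-7493) = 1/(-194) - (-460 + (-207)² - 87*(-207))/(-7493) = -1/194 - (-460 + 42849 + 18009)*(-1)/7493 = -1/194 - 60398*(-1)/7493 = -1/194 - 1*(-60398/7493) = -1/194 + 60398/7493 = 11709719/1453642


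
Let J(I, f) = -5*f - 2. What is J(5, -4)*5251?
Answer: 94518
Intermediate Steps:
J(I, f) = -2 - 5*f
J(5, -4)*5251 = (-2 - 5*(-4))*5251 = (-2 + 20)*5251 = 18*5251 = 94518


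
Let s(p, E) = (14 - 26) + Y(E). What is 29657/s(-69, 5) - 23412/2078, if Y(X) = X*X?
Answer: 30661445/13507 ≈ 2270.0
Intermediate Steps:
Y(X) = X²
s(p, E) = -12 + E² (s(p, E) = (14 - 26) + E² = -12 + E²)
29657/s(-69, 5) - 23412/2078 = 29657/(-12 + 5²) - 23412/2078 = 29657/(-12 + 25) - 23412*1/2078 = 29657/13 - 11706/1039 = 30661445/13507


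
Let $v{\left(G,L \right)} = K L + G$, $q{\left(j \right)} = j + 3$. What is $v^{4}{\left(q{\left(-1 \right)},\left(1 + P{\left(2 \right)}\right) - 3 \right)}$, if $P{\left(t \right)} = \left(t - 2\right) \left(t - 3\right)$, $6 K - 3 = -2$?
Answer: $\frac{625}{81} \approx 7.716$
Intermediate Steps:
$K = \frac{1}{6}$ ($K = \frac{1}{2} + \frac{1}{6} \left(-2\right) = \frac{1}{2} - \frac{1}{3} = \frac{1}{6} \approx 0.16667$)
$P{\left(t \right)} = \left(-3 + t\right) \left(-2 + t\right)$ ($P{\left(t \right)} = \left(-2 + t\right) \left(-3 + t\right) = \left(-3 + t\right) \left(-2 + t\right)$)
$q{\left(j \right)} = 3 + j$
$v{\left(G,L \right)} = G + \frac{L}{6}$ ($v{\left(G,L \right)} = \frac{L}{6} + G = G + \frac{L}{6}$)
$v^{4}{\left(q{\left(-1 \right)},\left(1 + P{\left(2 \right)}\right) - 3 \right)} = \left(\left(3 - 1\right) + \frac{\left(1 + \left(6 + 2^{2} - 10\right)\right) - 3}{6}\right)^{4} = \left(2 + \frac{\left(1 + \left(6 + 4 - 10\right)\right) - 3}{6}\right)^{4} = \left(2 + \frac{\left(1 + 0\right) - 3}{6}\right)^{4} = \left(2 + \frac{1 - 3}{6}\right)^{4} = \left(2 + \frac{1}{6} \left(-2\right)\right)^{4} = \left(2 - \frac{1}{3}\right)^{4} = \left(\frac{5}{3}\right)^{4} = \frac{625}{81}$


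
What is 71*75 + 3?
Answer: 5328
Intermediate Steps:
71*75 + 3 = 5325 + 3 = 5328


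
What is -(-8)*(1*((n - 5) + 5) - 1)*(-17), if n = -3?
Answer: 544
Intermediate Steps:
-(-8)*(1*((n - 5) + 5) - 1)*(-17) = -(-8)*(1*((-3 - 5) + 5) - 1)*(-17) = -(-8)*(1*(-8 + 5) - 1)*(-17) = -(-8)*(1*(-3) - 1)*(-17) = -(-8)*(-3 - 1)*(-17) = -(-8)*(-4)*(-17) = -2*16*(-17) = -32*(-17) = 544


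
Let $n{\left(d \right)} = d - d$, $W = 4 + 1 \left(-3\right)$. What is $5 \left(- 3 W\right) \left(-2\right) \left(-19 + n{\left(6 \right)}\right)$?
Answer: $-570$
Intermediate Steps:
$W = 1$ ($W = 4 - 3 = 1$)
$n{\left(d \right)} = 0$
$5 \left(- 3 W\right) \left(-2\right) \left(-19 + n{\left(6 \right)}\right) = 5 \left(\left(-3\right) 1\right) \left(-2\right) \left(-19 + 0\right) = 5 \left(-3\right) \left(-2\right) \left(-19\right) = \left(-15\right) \left(-2\right) \left(-19\right) = 30 \left(-19\right) = -570$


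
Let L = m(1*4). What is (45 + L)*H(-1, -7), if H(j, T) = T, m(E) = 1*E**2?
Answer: -427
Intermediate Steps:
m(E) = E**2
L = 16 (L = (1*4)**2 = 4**2 = 16)
(45 + L)*H(-1, -7) = (45 + 16)*(-7) = 61*(-7) = -427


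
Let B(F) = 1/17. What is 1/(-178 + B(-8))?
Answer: -17/3025 ≈ -0.0056198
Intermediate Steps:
B(F) = 1/17
1/(-178 + B(-8)) = 1/(-178 + 1/17) = 1/(-3025/17) = -17/3025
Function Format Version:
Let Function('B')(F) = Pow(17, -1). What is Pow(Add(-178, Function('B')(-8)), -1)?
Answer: Rational(-17, 3025) ≈ -0.0056198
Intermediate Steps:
Function('B')(F) = Rational(1, 17)
Pow(Add(-178, Function('B')(-8)), -1) = Pow(Add(-178, Rational(1, 17)), -1) = Pow(Rational(-3025, 17), -1) = Rational(-17, 3025)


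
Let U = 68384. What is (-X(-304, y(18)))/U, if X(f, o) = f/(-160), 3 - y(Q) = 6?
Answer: -19/683840 ≈ -2.7784e-5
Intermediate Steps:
y(Q) = -3 (y(Q) = 3 - 1*6 = 3 - 6 = -3)
X(f, o) = -f/160 (X(f, o) = f*(-1/160) = -f/160)
(-X(-304, y(18)))/U = -(-1)*(-304)/160/68384 = -1*19/10*(1/68384) = -19/10*1/68384 = -19/683840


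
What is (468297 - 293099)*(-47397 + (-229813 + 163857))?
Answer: -19859218894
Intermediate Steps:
(468297 - 293099)*(-47397 + (-229813 + 163857)) = 175198*(-47397 - 65956) = 175198*(-113353) = -19859218894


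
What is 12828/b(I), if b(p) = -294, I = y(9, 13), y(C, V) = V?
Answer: -2138/49 ≈ -43.633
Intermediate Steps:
I = 13
12828/b(I) = 12828/(-294) = 12828*(-1/294) = -2138/49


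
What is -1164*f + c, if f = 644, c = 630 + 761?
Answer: -748225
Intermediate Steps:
c = 1391
-1164*f + c = -1164*644 + 1391 = -749616 + 1391 = -748225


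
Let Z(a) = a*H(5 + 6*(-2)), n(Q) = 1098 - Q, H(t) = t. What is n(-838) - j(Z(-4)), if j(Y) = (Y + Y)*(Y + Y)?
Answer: -1200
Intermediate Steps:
Z(a) = -7*a (Z(a) = a*(5 + 6*(-2)) = a*(5 - 12) = a*(-7) = -7*a)
j(Y) = 4*Y² (j(Y) = (2*Y)*(2*Y) = 4*Y²)
n(-838) - j(Z(-4)) = (1098 - 1*(-838)) - 4*(-7*(-4))² = (1098 + 838) - 4*28² = 1936 - 4*784 = 1936 - 1*3136 = 1936 - 3136 = -1200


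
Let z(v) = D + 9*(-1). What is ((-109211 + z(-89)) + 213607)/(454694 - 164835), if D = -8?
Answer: 104379/289859 ≈ 0.36010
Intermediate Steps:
z(v) = -17 (z(v) = -8 + 9*(-1) = -8 - 9 = -17)
((-109211 + z(-89)) + 213607)/(454694 - 164835) = ((-109211 - 17) + 213607)/(454694 - 164835) = (-109228 + 213607)/289859 = 104379*(1/289859) = 104379/289859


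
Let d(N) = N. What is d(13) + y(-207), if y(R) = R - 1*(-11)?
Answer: -183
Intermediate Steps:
y(R) = 11 + R (y(R) = R + 11 = 11 + R)
d(13) + y(-207) = 13 + (11 - 207) = 13 - 196 = -183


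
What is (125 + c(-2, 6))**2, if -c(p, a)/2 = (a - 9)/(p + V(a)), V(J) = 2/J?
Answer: 368449/25 ≈ 14738.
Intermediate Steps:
c(p, a) = -2*(-9 + a)/(p + 2/a) (c(p, a) = -2*(a - 9)/(p + 2/a) = -2*(-9 + a)/(p + 2/a))
(125 + c(-2, 6))**2 = (125 + 2*6*(9 - 1*6)/(2 + 6*(-2)))**2 = (125 + 2*6*(9 - 6)/(2 - 12))**2 = (125 + 2*6*3/(-10))**2 = (125 + 2*6*(-1/10)*3)**2 = (125 - 18/5)**2 = (607/5)**2 = 368449/25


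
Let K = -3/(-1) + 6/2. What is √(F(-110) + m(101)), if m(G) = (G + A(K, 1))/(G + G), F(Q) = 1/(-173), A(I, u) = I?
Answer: √639826314/34946 ≈ 0.72383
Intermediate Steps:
K = 6 (K = -3*(-1) + 6*(½) = 3 + 3 = 6)
F(Q) = -1/173
m(G) = (6 + G)/(2*G) (m(G) = (G + 6)/(G + G) = (6 + G)/((2*G)) = (6 + G)*(1/(2*G)) = (6 + G)/(2*G))
√(F(-110) + m(101)) = √(-1/173 + (½)*(6 + 101)/101) = √(-1/173 + (½)*(1/101)*107) = √(-1/173 + 107/202) = √(18309/34946) = √639826314/34946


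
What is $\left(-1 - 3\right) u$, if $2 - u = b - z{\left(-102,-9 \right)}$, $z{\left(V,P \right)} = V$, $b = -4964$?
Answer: $-19456$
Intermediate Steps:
$u = 4864$ ($u = 2 - \left(-4964 - -102\right) = 2 - \left(-4964 + 102\right) = 2 - -4862 = 2 + 4862 = 4864$)
$\left(-1 - 3\right) u = \left(-1 - 3\right) 4864 = \left(-4\right) 4864 = -19456$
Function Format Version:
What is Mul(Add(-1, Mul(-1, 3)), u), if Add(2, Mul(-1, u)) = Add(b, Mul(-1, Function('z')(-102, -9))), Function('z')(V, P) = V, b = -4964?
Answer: -19456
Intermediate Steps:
u = 4864 (u = Add(2, Mul(-1, Add(-4964, Mul(-1, -102)))) = Add(2, Mul(-1, Add(-4964, 102))) = Add(2, Mul(-1, -4862)) = Add(2, 4862) = 4864)
Mul(Add(-1, Mul(-1, 3)), u) = Mul(Add(-1, Mul(-1, 3)), 4864) = Mul(Add(-1, -3), 4864) = Mul(-4, 4864) = -19456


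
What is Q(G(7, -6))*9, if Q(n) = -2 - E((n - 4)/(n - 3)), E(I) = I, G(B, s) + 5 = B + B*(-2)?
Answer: -138/5 ≈ -27.600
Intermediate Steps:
G(B, s) = -5 - B (G(B, s) = -5 + (B + B*(-2)) = -5 + (B - 2*B) = -5 - B)
Q(n) = -2 - (-4 + n)/(-3 + n) (Q(n) = -2 - (n - 4)/(n - 3) = -2 - (-4 + n)/(-3 + n))
Q(G(7, -6))*9 = ((10 - 3*(-5 - 1*7))/(-3 + (-5 - 1*7)))*9 = ((10 - 3*(-5 - 7))/(-3 + (-5 - 7)))*9 = ((10 - 3*(-12))/(-3 - 12))*9 = ((10 + 36)/(-15))*9 = -1/15*46*9 = -46/15*9 = -138/5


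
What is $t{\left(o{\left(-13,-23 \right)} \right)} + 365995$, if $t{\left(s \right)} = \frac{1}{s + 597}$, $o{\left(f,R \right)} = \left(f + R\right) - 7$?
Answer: $\frac{202761231}{554} \approx 3.66 \cdot 10^{5}$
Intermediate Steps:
$o{\left(f,R \right)} = -7 + R + f$ ($o{\left(f,R \right)} = \left(R + f\right) - 7 = -7 + R + f$)
$t{\left(s \right)} = \frac{1}{597 + s}$
$t{\left(o{\left(-13,-23 \right)} \right)} + 365995 = \frac{1}{597 - 43} + 365995 = \frac{1}{554} + 365995 = \frac{202761231}{554}$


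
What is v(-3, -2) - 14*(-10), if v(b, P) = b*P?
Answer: 146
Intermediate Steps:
v(b, P) = P*b
v(-3, -2) - 14*(-10) = -2*(-3) - 14*(-10) = 6 + 140 = 146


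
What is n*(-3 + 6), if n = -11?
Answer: -33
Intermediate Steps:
n*(-3 + 6) = -11*(-3 + 6) = -11*3 = -33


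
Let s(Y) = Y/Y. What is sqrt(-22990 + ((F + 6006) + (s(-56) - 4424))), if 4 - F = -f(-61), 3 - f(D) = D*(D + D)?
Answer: I*sqrt(28842) ≈ 169.83*I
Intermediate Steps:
f(D) = 3 - 2*D**2 (f(D) = 3 - D*(D + D) = 3 - D*2*D = 3 - 2*D**2)
s(Y) = 1
F = -7435 (F = 4 - (-1)*(3 - 2*(-61)**2) = 4 - (-1)*(3 - 2*3721) = 4 - (-1)*(3 - 7442) = 4 - (-1)*(-7439) = 4 - 1*7439 = 4 - 7439 = -7435)
sqrt(-22990 + ((F + 6006) + (s(-56) - 4424))) = sqrt(-22990 + ((-7435 + 6006) + (1 - 4424))) = sqrt(-22990 + (-1429 - 4423)) = sqrt(-22990 - 5852) = sqrt(-28842) = I*sqrt(28842)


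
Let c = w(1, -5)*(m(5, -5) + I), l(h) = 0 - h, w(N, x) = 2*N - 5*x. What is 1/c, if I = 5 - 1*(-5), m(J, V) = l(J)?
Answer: 1/135 ≈ 0.0074074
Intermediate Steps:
w(N, x) = -5*x + 2*N
l(h) = -h
m(J, V) = -J
I = 10 (I = 5 + 5 = 10)
c = 135 (c = (-5*(-5) + 2*1)*(-1*5 + 10) = (25 + 2)*(-5 + 10) = 27*5 = 135)
1/c = 1/135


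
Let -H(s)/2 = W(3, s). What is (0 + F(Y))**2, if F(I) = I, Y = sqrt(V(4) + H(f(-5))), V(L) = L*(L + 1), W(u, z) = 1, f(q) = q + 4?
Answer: 18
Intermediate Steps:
f(q) = 4 + q
H(s) = -2 (H(s) = -2*1 = -2)
V(L) = L*(1 + L)
Y = 3*sqrt(2) (Y = sqrt(4*(1 + 4) - 2) = sqrt(4*5 - 2) = sqrt(20 - 2) = sqrt(18) = 3*sqrt(2) ≈ 4.2426)
(0 + F(Y))**2 = (0 + 3*sqrt(2))**2 = (3*sqrt(2))**2 = 18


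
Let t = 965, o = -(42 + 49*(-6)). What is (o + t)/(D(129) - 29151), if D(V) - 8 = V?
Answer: -1217/29014 ≈ -0.041945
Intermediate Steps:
D(V) = 8 + V
o = 252 (o = -(42 - 294) = -1*(-252) = 252)
(o + t)/(D(129) - 29151) = (252 + 965)/((8 + 129) - 29151) = 1217/(137 - 29151) = 1217/(-29014) = 1217*(-1/29014) = -1217/29014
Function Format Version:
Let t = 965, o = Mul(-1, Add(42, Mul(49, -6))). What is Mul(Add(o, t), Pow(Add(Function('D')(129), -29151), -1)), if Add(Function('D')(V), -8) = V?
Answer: Rational(-1217, 29014) ≈ -0.041945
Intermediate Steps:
Function('D')(V) = Add(8, V)
o = 252 (o = Mul(-1, Add(42, -294)) = Mul(-1, -252) = 252)
Mul(Add(o, t), Pow(Add(Function('D')(129), -29151), -1)) = Mul(Add(252, 965), Pow(Add(Add(8, 129), -29151), -1)) = Mul(1217, Pow(Add(137, -29151), -1)) = Mul(1217, Pow(-29014, -1)) = Mul(1217, Rational(-1, 29014)) = Rational(-1217, 29014)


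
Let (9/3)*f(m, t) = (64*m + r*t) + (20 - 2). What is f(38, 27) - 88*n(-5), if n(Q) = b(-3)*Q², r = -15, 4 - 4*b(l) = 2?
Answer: -1255/3 ≈ -418.33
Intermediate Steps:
b(l) = ½ (b(l) = 1 - ¼*2 = 1 - ½ = ½)
n(Q) = Q²/2
f(m, t) = 6 - 5*t + 64*m/3 (f(m, t) = ((64*m - 15*t) + (20 - 2))/3 = ((-15*t + 64*m) + 18)/3 = (18 - 15*t + 64*m)/3 = 6 - 5*t + 64*m/3)
f(38, 27) - 88*n(-5) = (6 - 5*27 + (64/3)*38) - 44*(-5)² = (6 - 135 + 2432/3) - 44*25 = 2045/3 - 88*25/2 = 2045/3 - 1100 = -1255/3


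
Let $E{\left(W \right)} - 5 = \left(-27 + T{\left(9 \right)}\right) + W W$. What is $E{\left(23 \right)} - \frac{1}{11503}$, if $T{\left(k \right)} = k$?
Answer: $\frac{5935547}{11503} \approx 516.0$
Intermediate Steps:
$E{\left(W \right)} = -13 + W^{2}$ ($E{\left(W \right)} = 5 + \left(\left(-27 + 9\right) + W W\right) = 5 + \left(-18 + W^{2}\right) = -13 + W^{2}$)
$E{\left(23 \right)} - \frac{1}{11503} = \left(-13 + 23^{2}\right) - \frac{1}{11503} = \left(-13 + 529\right) - \frac{1}{11503} = 516 - \frac{1}{11503} = \frac{5935547}{11503}$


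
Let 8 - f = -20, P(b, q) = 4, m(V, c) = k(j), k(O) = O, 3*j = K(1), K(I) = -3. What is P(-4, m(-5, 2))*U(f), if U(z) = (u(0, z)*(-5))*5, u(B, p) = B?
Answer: 0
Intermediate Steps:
j = -1 (j = (⅓)*(-3) = -1)
m(V, c) = -1
f = 28 (f = 8 - 1*(-20) = 8 + 20 = 28)
U(z) = 0 (U(z) = (0*(-5))*5 = 0*5 = 0)
P(-4, m(-5, 2))*U(f) = 4*0 = 0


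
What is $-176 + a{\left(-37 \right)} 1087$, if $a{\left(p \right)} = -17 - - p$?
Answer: $-58874$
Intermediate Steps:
$a{\left(p \right)} = -17 + p$
$-176 + a{\left(-37 \right)} 1087 = -176 + \left(-17 - 37\right) 1087 = -176 - 58698 = -58874$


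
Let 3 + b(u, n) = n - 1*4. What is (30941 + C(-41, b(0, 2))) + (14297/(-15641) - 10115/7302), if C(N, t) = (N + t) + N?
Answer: 3523590691619/114210582 ≈ 30852.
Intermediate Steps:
b(u, n) = -7 + n (b(u, n) = -3 + (n - 1*4) = -3 + (n - 4) = -3 + (-4 + n) = -7 + n)
C(N, t) = t + 2*N
(30941 + C(-41, b(0, 2))) + (14297/(-15641) - 10115/7302) = (30941 + ((-7 + 2) + 2*(-41))) + (14297/(-15641) - 10115/7302) = (30941 + (-5 - 82)) + (14297*(-1/15641) - 10115*1/7302) = (30941 - 87) + (-14297/15641 - 10115/7302) = 30854 - 262605409/114210582 = 3523590691619/114210582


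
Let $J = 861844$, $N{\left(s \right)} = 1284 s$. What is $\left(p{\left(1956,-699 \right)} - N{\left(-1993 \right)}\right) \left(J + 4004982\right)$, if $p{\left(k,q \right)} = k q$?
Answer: $5800127488368$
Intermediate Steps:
$\left(p{\left(1956,-699 \right)} - N{\left(-1993 \right)}\right) \left(J + 4004982\right) = \left(1956 \left(-699\right) - 1284 \left(-1993\right)\right) \left(861844 + 4004982\right) = \left(-1367244 - -2559012\right) 4866826 = \left(-1367244 + 2559012\right) 4866826 = 1191768 \cdot 4866826 = 5800127488368$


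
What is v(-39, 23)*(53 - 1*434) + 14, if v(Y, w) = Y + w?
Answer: 6110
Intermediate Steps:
v(-39, 23)*(53 - 1*434) + 14 = (-39 + 23)*(53 - 1*434) + 14 = -16*(53 - 434) + 14 = -16*(-381) + 14 = 6096 + 14 = 6110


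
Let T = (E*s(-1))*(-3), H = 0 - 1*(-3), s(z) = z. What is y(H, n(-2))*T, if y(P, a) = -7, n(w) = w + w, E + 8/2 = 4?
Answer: 0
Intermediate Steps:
E = 0 (E = -4 + 4 = 0)
n(w) = 2*w
H = 3 (H = 0 + 3 = 3)
T = 0 (T = (0*(-1))*(-3) = 0*(-3) = 0)
y(H, n(-2))*T = -7*0 = 0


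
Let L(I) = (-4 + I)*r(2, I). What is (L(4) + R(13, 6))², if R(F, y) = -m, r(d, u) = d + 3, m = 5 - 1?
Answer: 16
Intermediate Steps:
m = 4
r(d, u) = 3 + d
R(F, y) = -4 (R(F, y) = -1*4 = -4)
L(I) = -20 + 5*I (L(I) = (-4 + I)*(3 + 2) = (-4 + I)*5 = -20 + 5*I)
(L(4) + R(13, 6))² = ((-20 + 5*4) - 4)² = ((-20 + 20) - 4)² = (0 - 4)² = (-4)² = 16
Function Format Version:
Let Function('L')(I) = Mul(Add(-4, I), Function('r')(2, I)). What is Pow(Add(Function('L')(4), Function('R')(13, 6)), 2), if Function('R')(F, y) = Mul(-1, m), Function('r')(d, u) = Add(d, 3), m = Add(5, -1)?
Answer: 16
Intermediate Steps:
m = 4
Function('r')(d, u) = Add(3, d)
Function('R')(F, y) = -4 (Function('R')(F, y) = Mul(-1, 4) = -4)
Function('L')(I) = Add(-20, Mul(5, I)) (Function('L')(I) = Mul(Add(-4, I), Add(3, 2)) = Mul(Add(-4, I), 5) = Add(-20, Mul(5, I)))
Pow(Add(Function('L')(4), Function('R')(13, 6)), 2) = Pow(Add(Add(-20, Mul(5, 4)), -4), 2) = Pow(Add(Add(-20, 20), -4), 2) = Pow(Add(0, -4), 2) = Pow(-4, 2) = 16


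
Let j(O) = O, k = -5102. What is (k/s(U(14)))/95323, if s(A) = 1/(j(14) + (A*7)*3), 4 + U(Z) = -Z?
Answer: 1857128/95323 ≈ 19.482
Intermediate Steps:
U(Z) = -4 - Z
s(A) = 1/(14 + 21*A) (s(A) = 1/(14 + (A*7)*3) = 1/(14 + (7*A)*3) = 1/(14 + 21*A))
(k/s(U(14)))/95323 = -(71428 + 107142*(-4 - 1*14))/95323 = -(71428 + 107142*(-4 - 14))*(1/95323) = -5102/(1/(7*(2 + 3*(-18))))*(1/95323) = -5102/(1/(7*(2 - 54)))*(1/95323) = -5102/((⅐)/(-52))*(1/95323) = -5102/((⅐)*(-1/52))*(1/95323) = -5102/(-1/364)*(1/95323) = -5102*(-364)*(1/95323) = 1857128*(1/95323) = 1857128/95323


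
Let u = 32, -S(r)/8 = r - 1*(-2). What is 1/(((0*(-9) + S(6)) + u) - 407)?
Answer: -1/439 ≈ -0.0022779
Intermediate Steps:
S(r) = -16 - 8*r (S(r) = -8*(r - 1*(-2)) = -8*(r + 2) = -8*(2 + r) = -16 - 8*r)
1/(((0*(-9) + S(6)) + u) - 407) = 1/(((0*(-9) + (-16 - 8*6)) + 32) - 407) = 1/(((0 + (-16 - 48)) + 32) - 407) = 1/(((0 - 64) + 32) - 407) = 1/((-64 + 32) - 407) = 1/(-32 - 407) = 1/(-439) = -1/439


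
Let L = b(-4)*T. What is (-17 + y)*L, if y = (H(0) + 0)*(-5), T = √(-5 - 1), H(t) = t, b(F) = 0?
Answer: 0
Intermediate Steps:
T = I*√6 (T = √(-6) = I*√6 ≈ 2.4495*I)
L = 0 (L = 0*(I*√6) = 0)
y = 0 (y = (0 + 0)*(-5) = 0*(-5) = 0)
(-17 + y)*L = (-17 + 0)*0 = -17*0 = 0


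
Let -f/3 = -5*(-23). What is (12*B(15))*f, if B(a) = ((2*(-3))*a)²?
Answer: -33534000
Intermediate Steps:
B(a) = 36*a² (B(a) = (-6*a)² = 36*a²)
f = -345 (f = -(-15)*(-23) = -3*115 = -345)
(12*B(15))*f = (12*(36*15²))*(-345) = (12*(36*225))*(-345) = (12*8100)*(-345) = 97200*(-345) = -33534000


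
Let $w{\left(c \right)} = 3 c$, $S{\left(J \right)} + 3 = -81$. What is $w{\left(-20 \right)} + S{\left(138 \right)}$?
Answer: $-144$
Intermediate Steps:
$S{\left(J \right)} = -84$ ($S{\left(J \right)} = -3 - 81 = -84$)
$w{\left(-20 \right)} + S{\left(138 \right)} = 3 \left(-20\right) - 84 = -60 - 84 = -144$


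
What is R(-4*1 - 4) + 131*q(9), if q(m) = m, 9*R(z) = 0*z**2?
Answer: 1179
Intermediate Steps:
R(z) = 0 (R(z) = (0*z**2)/9 = (1/9)*0 = 0)
R(-4*1 - 4) + 131*q(9) = 0 + 131*9 = 0 + 1179 = 1179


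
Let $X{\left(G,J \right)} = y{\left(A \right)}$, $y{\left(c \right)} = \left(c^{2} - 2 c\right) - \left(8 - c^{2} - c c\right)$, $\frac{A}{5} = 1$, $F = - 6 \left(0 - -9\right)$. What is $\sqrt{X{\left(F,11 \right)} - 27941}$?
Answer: $2 i \sqrt{6971} \approx 166.99 i$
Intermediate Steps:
$F = -54$ ($F = - 6 \left(0 + 9\right) = \left(-6\right) 9 = -54$)
$A = 5$ ($A = 5 \cdot 1 = 5$)
$y{\left(c \right)} = -8 - 2 c + 3 c^{2}$ ($y{\left(c \right)} = \left(c^{2} - 2 c\right) + \left(\left(c^{2} + c^{2}\right) - 8\right) = \left(c^{2} - 2 c\right) + \left(2 c^{2} - 8\right) = \left(c^{2} - 2 c\right) + \left(-8 + 2 c^{2}\right) = -8 - 2 c + 3 c^{2}$)
$X{\left(G,J \right)} = 57$ ($X{\left(G,J \right)} = -8 - 10 + 3 \cdot 5^{2} = -8 - 10 + 3 \cdot 25 = -8 - 10 + 75 = 57$)
$\sqrt{X{\left(F,11 \right)} - 27941} = \sqrt{57 - 27941} = \sqrt{-27884} = 2 i \sqrt{6971}$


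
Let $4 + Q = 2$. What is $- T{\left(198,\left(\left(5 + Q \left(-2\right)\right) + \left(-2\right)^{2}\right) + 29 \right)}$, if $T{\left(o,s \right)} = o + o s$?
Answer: $-8514$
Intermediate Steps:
$Q = -2$ ($Q = -4 + 2 = -2$)
$- T{\left(198,\left(\left(5 + Q \left(-2\right)\right) + \left(-2\right)^{2}\right) + 29 \right)} = - 198 \left(1 + \left(\left(\left(5 - -4\right) + \left(-2\right)^{2}\right) + 29\right)\right) = - 198 \left(1 + \left(\left(\left(5 + 4\right) + 4\right) + 29\right)\right) = - 198 \left(1 + \left(\left(9 + 4\right) + 29\right)\right) = - 198 \left(1 + \left(13 + 29\right)\right) = - 198 \left(1 + 42\right) = - 198 \cdot 43 = \left(-1\right) 8514 = -8514$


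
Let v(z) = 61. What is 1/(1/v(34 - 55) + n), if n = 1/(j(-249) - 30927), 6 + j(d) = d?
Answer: 1902102/31121 ≈ 61.120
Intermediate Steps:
j(d) = -6 + d
n = -1/31182 (n = 1/((-6 - 249) - 30927) = 1/(-255 - 30927) = 1/(-31182) = -1/31182 ≈ -3.2070e-5)
1/(1/v(34 - 55) + n) = 1/(1/61 - 1/31182) = 1/(31121/1902102) = 1902102/31121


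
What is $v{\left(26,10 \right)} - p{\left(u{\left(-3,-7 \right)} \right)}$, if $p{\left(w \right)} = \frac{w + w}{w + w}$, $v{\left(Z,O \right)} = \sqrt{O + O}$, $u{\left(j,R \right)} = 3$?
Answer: $-1 + 2 \sqrt{5} \approx 3.4721$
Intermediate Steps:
$v{\left(Z,O \right)} = \sqrt{2} \sqrt{O}$ ($v{\left(Z,O \right)} = \sqrt{2 O} = \sqrt{2} \sqrt{O}$)
$p{\left(w \right)} = 1$ ($p{\left(w \right)} = \frac{2 w}{2 w} = 2 w \frac{1}{2 w} = 1$)
$v{\left(26,10 \right)} - p{\left(u{\left(-3,-7 \right)} \right)} = \sqrt{2} \sqrt{10} - 1 = 2 \sqrt{5} - 1 = -1 + 2 \sqrt{5}$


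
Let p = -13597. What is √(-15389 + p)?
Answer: I*√28986 ≈ 170.25*I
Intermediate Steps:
√(-15389 + p) = √(-15389 - 13597) = √(-28986) = I*√28986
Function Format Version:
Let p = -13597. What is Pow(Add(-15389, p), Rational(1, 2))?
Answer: Mul(I, Pow(28986, Rational(1, 2))) ≈ Mul(170.25, I)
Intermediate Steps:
Pow(Add(-15389, p), Rational(1, 2)) = Pow(Add(-15389, -13597), Rational(1, 2)) = Pow(-28986, Rational(1, 2)) = Mul(I, Pow(28986, Rational(1, 2)))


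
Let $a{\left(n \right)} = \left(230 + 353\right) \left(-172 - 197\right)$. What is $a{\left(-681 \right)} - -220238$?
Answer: $5111$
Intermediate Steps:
$a{\left(n \right)} = -215127$ ($a{\left(n \right)} = 583 \left(-369\right) = -215127$)
$a{\left(-681 \right)} - -220238 = -215127 - -220238 = -215127 + 220238 = 5111$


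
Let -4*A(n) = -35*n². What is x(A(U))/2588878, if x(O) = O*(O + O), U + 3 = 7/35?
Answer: 117649/32360975 ≈ 0.0036355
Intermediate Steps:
U = -14/5 (U = -3 + 7/35 = -3 + 7*(1/35) = -3 + ⅕ = -14/5 ≈ -2.8000)
A(n) = 35*n²/4 (A(n) = -(-35)*n²/4 = 35*n²/4)
x(O) = 2*O² (x(O) = O*(2*O) = 2*O²)
x(A(U))/2588878 = (2*(35*(-14/5)²/4)²)/2588878 = (2*((35/4)*(196/25))²)*(1/2588878) = (2*(343/5)²)*(1/2588878) = (2*(117649/25))*(1/2588878) = (235298/25)*(1/2588878) = 117649/32360975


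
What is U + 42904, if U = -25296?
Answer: 17608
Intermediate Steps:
U + 42904 = -25296 + 42904 = 17608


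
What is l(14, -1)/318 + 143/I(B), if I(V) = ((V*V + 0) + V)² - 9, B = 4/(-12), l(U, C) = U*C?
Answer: -1846772/115275 ≈ -16.021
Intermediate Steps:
l(U, C) = C*U
B = -⅓ (B = 4*(-1/12) = -⅓ ≈ -0.33333)
I(V) = -9 + (V + V²)² (I(V) = ((V² + 0) + V)² - 9 = (V² + V)² - 9 = (V + V²)² - 9 = -9 + (V + V²)²)
l(14, -1)/318 + 143/I(B) = -1*14/318 + 143/(-9 + (-⅓)²*(1 - ⅓)²) = -14*1/318 + 143/(-9 + (⅔)²/9) = -7/159 + 143/(-9 + (⅑)*(4/9)) = -7/159 + 143/(-9 + 4/81) = -7/159 + 143/(-725/81) = -7/159 + 143*(-81/725) = -7/159 - 11583/725 = -1846772/115275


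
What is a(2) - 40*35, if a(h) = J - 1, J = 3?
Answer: -1398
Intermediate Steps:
a(h) = 2 (a(h) = 3 - 1 = 2)
a(2) - 40*35 = 2 - 40*35 = 2 - 1400 = -1398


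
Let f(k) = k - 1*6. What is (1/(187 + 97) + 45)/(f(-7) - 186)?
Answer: -12781/56516 ≈ -0.22615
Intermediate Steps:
f(k) = -6 + k (f(k) = k - 6 = -6 + k)
(1/(187 + 97) + 45)/(f(-7) - 186) = (1/(187 + 97) + 45)/((-6 - 7) - 186) = (1/284 + 45)/(-13 - 186) = (1/284 + 45)/(-199) = (12781/284)*(-1/199) = -12781/56516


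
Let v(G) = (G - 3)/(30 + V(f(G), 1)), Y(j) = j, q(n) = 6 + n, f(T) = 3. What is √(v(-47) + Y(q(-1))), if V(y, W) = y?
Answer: √3795/33 ≈ 1.8668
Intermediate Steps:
v(G) = -1/11 + G/33 (v(G) = (G - 3)/(30 + 3) = (-3 + G)/33 = (-3 + G)*(1/33) = -1/11 + G/33)
√(v(-47) + Y(q(-1))) = √((-1/11 + (1/33)*(-47)) + (6 - 1)) = √((-1/11 - 47/33) + 5) = √(-50/33 + 5) = √(115/33) = √3795/33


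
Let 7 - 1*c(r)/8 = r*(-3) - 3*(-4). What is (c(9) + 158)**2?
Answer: 111556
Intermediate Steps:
c(r) = -40 + 24*r (c(r) = 56 - 8*(r*(-3) - 3*(-4)) = 56 - 8*(-3*r + 12) = 56 - 8*(12 - 3*r) = 56 + (-96 + 24*r) = -40 + 24*r)
(c(9) + 158)**2 = ((-40 + 24*9) + 158)**2 = ((-40 + 216) + 158)**2 = (176 + 158)**2 = 334**2 = 111556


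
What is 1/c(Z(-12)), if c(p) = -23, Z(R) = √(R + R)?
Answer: -1/23 ≈ -0.043478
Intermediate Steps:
Z(R) = √2*√R (Z(R) = √(2*R) = √2*√R)
1/c(Z(-12)) = 1/(-23) = -1/23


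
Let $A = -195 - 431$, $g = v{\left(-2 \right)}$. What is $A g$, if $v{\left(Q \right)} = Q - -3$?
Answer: $-626$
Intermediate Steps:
$v{\left(Q \right)} = 3 + Q$ ($v{\left(Q \right)} = Q + 3 = 3 + Q$)
$g = 1$ ($g = 3 - 2 = 1$)
$A = -626$
$A g = \left(-626\right) 1 = -626$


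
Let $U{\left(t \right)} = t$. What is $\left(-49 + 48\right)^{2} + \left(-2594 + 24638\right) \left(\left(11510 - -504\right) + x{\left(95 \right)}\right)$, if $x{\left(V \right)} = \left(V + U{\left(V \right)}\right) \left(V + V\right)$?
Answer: $1060625017$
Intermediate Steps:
$x{\left(V \right)} = 4 V^{2}$ ($x{\left(V \right)} = \left(V + V\right) \left(V + V\right) = 2 V 2 V = 4 V^{2}$)
$\left(-49 + 48\right)^{2} + \left(-2594 + 24638\right) \left(\left(11510 - -504\right) + x{\left(95 \right)}\right) = \left(-49 + 48\right)^{2} + \left(-2594 + 24638\right) \left(\left(11510 - -504\right) + 4 \cdot 95^{2}\right) = \left(-1\right)^{2} + 22044 \left(\left(11510 + 504\right) + 4 \cdot 9025\right) = 1 + 22044 \left(12014 + 36100\right) = 1 + 22044 \cdot 48114 = 1 + 1060625016 = 1060625017$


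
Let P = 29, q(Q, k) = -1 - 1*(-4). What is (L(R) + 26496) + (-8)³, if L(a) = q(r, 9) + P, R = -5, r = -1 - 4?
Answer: 26016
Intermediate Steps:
r = -5
q(Q, k) = 3 (q(Q, k) = -1 + 4 = 3)
L(a) = 32 (L(a) = 3 + 29 = 32)
(L(R) + 26496) + (-8)³ = (32 + 26496) + (-8)³ = 26528 - 512 = 26016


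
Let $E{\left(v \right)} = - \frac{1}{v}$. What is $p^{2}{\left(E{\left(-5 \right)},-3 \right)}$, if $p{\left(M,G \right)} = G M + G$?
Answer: $\frac{324}{25} \approx 12.96$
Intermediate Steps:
$p{\left(M,G \right)} = G + G M$
$p^{2}{\left(E{\left(-5 \right)},-3 \right)} = \left(- 3 \left(1 - \frac{1}{-5}\right)\right)^{2} = \left(- 3 \left(1 - - \frac{1}{5}\right)\right)^{2} = \left(- 3 \left(1 + \frac{1}{5}\right)\right)^{2} = \left(\left(-3\right) \frac{6}{5}\right)^{2} = \left(- \frac{18}{5}\right)^{2} = \frac{324}{25}$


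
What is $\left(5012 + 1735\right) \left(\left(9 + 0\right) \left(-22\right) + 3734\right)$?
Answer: $23857392$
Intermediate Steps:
$\left(5012 + 1735\right) \left(\left(9 + 0\right) \left(-22\right) + 3734\right) = 6747 \left(9 \left(-22\right) + 3734\right) = 6747 \left(-198 + 3734\right) = 6747 \cdot 3536 = 23857392$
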